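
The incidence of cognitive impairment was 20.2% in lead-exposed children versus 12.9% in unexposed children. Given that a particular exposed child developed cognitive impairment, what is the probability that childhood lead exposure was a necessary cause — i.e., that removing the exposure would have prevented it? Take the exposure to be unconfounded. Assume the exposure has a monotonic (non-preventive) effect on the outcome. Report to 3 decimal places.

p₁ = 0.202, p₀ = 0.129.
Under exogeneity and monotonicity, PN = (p₁ − p₀) / p₁.
PN = (0.202 − 0.129) / 0.202 = 0.073 / 0.202 ≈ 0.3614

PN ≈ 0.361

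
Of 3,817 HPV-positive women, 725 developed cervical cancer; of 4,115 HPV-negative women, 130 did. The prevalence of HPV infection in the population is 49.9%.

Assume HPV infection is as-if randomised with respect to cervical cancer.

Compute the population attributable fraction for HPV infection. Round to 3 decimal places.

PAF ≈ 0.714

p₁ = P(outcome | exposed) = 725/3817 = 0.18994
p₀ = P(outcome | unexposed) = 130/4115 = 0.031592
Overall risk P(Y=1) = π·p₁ + (1−π)·p₀ = 0.499×0.18994 + 0.501×0.031592 = 0.11061.
Under exogeneity, PAF = [P(Y=1) − p₀] / P(Y=1).
PAF = (0.11061 − 0.031592) / 0.11061 ≈ 0.7144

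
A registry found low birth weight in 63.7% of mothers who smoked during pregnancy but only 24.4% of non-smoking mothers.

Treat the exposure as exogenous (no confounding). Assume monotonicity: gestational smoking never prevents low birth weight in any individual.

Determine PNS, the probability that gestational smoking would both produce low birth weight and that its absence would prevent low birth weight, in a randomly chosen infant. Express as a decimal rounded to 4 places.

PNS ≈ 0.3930

p₁ = 0.637, p₀ = 0.244.
Under exogeneity and monotonicity, PNS = p₁ − p₀.
PNS = 0.637 − 0.244 = 0.393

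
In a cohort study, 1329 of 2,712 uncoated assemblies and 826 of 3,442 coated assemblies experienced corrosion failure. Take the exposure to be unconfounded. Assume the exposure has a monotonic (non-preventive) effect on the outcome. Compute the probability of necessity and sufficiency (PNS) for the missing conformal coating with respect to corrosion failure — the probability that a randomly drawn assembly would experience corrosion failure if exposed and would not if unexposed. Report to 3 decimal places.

PNS ≈ 0.250

p₁ = P(outcome | exposed) = 1329/2712 = 0.49004
p₀ = P(outcome | unexposed) = 826/3442 = 0.23998
Under exogeneity and monotonicity, PNS = p₁ − p₀.
PNS = 0.49004 − 0.23998 = 0.25007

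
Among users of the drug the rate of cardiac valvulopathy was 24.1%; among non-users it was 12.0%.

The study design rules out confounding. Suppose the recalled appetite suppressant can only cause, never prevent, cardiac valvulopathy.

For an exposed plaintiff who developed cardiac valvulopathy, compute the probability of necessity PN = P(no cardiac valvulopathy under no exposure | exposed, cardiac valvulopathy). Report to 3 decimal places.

PN ≈ 0.502

p₁ = 0.241, p₀ = 0.12.
Under exogeneity and monotonicity, PN = (p₁ − p₀) / p₁.
PN = (0.241 − 0.12) / 0.241 = 0.121 / 0.241 ≈ 0.5021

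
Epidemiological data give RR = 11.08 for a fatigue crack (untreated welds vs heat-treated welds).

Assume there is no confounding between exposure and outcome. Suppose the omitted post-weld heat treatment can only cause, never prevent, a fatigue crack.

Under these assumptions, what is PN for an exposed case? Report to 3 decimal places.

PN ≈ 0.910

Under exogeneity and monotonicity, PN = (RR − 1) / RR = 1 − 1/RR.
PN = (11.08 − 1) / 11.08 = 10.08 / 11.08 ≈ 0.9097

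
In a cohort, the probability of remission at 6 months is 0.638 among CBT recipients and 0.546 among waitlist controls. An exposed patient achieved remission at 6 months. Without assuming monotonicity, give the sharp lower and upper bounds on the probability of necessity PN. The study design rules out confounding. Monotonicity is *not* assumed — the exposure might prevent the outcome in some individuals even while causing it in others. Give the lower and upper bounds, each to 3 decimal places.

Let p₁ = 0.638, p₀ = 0.546.
Under exogeneity alone the bounds on PN are max{0,(p₁−p₀)/p₁} ≤ PN ≤ min{1,(1−p₀)/p₁}.
  lower = (p₁ − p₀)/p₁ = 0.092 / 0.638 ≈ 0.1442
  upper = min{1, (1 − p₀)/p₁} = 0.454 / 0.638 ≈ 0.7116

0.144 ≤ PN ≤ 0.712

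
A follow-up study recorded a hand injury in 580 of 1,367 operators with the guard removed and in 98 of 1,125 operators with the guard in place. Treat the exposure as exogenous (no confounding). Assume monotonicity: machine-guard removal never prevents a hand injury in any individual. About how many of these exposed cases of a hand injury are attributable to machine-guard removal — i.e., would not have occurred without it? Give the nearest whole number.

p₁ = P(outcome | exposed) = 580/1367 = 0.42429
p₀ = P(outcome | unexposed) = 98/1125 = 0.087111
PN = (p₁ − p₀)/p₁ = (0.42429 − 0.087111) / 0.42429 ≈ 0.79469.
Attributable cases ≈ PN × (exposed cases) = 0.79469 × 580 ≈ 460.92.

about 461 cases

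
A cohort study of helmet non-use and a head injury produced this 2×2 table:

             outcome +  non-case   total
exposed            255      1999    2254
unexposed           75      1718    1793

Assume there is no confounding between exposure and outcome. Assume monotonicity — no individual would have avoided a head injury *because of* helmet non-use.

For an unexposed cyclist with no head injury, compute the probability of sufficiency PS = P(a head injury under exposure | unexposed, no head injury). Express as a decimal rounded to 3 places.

p₁ = P(outcome | exposed) = 255/2254 = 0.11313
p₀ = P(outcome | unexposed) = 75/1793 = 0.041829
Under exogeneity and monotonicity, PS = (p₁ − p₀)/(1 − p₀).
PS = (0.11313 − 0.041829) / 0.95817 ≈ 0.0744

PS ≈ 0.074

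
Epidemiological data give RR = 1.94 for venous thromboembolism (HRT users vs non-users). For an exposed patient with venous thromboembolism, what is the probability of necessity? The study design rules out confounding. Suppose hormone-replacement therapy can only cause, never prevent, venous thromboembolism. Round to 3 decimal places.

PN ≈ 0.485

Under exogeneity and monotonicity, PN = (RR − 1) / RR = 1 − 1/RR.
PN = (1.94 − 1) / 1.94 = 0.94 / 1.94 ≈ 0.4845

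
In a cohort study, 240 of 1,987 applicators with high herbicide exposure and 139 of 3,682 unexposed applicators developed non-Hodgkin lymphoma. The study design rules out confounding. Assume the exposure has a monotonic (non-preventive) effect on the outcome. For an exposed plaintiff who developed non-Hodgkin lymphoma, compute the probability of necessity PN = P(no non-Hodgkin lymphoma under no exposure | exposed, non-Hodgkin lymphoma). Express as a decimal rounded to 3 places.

PN ≈ 0.687

p₁ = P(outcome | exposed) = 240/1987 = 0.12079
p₀ = P(outcome | unexposed) = 139/3682 = 0.037751
Under exogeneity and monotonicity, PN = (p₁ − p₀) / p₁.
PN = (0.12079 − 0.037751) / 0.12079 = 0.083034 / 0.12079 ≈ 0.6875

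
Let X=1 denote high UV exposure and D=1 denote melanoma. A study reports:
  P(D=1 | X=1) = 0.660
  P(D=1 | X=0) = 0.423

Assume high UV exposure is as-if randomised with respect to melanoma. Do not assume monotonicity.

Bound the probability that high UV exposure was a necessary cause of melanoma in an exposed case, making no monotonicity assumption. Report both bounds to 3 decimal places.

Let p₁ = 0.66, p₀ = 0.423.
Under exogeneity alone the bounds on PN are max{0,(p₁−p₀)/p₁} ≤ PN ≤ min{1,(1−p₀)/p₁}.
  lower = (p₁ − p₀)/p₁ = 0.237 / 0.66 ≈ 0.3591
  upper = min{1, (1 − p₀)/p₁} = 0.577 / 0.66 ≈ 0.8742

0.359 ≤ PN ≤ 0.874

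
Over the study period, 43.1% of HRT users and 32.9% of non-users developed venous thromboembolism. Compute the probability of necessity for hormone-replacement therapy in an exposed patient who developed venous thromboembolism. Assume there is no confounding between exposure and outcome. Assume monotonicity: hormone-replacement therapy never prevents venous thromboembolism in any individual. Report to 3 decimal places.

PN ≈ 0.237

p₁ = 0.431, p₀ = 0.329.
Under exogeneity and monotonicity, PN = (p₁ − p₀) / p₁.
PN = (0.431 − 0.329) / 0.431 = 0.102 / 0.431 ≈ 0.2367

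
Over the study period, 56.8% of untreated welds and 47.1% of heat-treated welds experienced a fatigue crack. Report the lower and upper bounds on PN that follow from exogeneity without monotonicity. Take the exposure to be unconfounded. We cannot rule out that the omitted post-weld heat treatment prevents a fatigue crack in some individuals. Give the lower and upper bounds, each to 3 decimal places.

0.171 ≤ PN ≤ 0.931

p₁ = 0.568, p₀ = 0.471.
Under exogeneity alone the bounds on PN are max{0,(p₁−p₀)/p₁} ≤ PN ≤ min{1,(1−p₀)/p₁}.
  lower = (p₁ − p₀)/p₁ = 0.097 / 0.568 ≈ 0.1708
  upper = min{1, (1 − p₀)/p₁} = 0.529 / 0.568 ≈ 0.9313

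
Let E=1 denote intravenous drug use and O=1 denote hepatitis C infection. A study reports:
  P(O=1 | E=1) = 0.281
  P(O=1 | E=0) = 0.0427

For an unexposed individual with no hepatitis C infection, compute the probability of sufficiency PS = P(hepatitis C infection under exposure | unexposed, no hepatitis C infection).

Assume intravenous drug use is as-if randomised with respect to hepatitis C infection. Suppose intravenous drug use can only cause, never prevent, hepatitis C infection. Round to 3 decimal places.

Let p₁ = 0.281, p₀ = 0.0427.
Under exogeneity and monotonicity, PS = (p₁ − p₀) / (1 − p₀).
PS = (0.281 − 0.0427) / (1 − 0.0427) = 0.2383 / 0.9573 ≈ 0.2489

PS ≈ 0.249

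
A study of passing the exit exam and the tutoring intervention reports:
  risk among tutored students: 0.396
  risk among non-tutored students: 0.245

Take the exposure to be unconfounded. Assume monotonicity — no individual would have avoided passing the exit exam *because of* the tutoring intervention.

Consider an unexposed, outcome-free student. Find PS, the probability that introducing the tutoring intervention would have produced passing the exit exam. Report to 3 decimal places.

PS ≈ 0.200

Let p₁ = 0.396, p₀ = 0.245.
Under exogeneity and monotonicity, PS = (p₁ − p₀) / (1 − p₀).
PS = (0.396 − 0.245) / (1 − 0.245) = 0.151 / 0.755 ≈ 0.2000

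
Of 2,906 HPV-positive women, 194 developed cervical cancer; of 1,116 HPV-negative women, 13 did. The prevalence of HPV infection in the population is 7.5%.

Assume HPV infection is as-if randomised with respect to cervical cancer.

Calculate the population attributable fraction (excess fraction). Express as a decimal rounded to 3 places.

p₁ = P(outcome | exposed) = 194/2906 = 0.066758
p₀ = P(outcome | unexposed) = 13/1116 = 0.011649
Overall risk P(Y=1) = π·p₁ + (1−π)·p₀ = 0.075×0.066758 + 0.925×0.011649 = 0.015782.
Under exogeneity, PAF = [P(Y=1) − p₀] / P(Y=1).
PAF = (0.015782 − 0.011649) / 0.015782 ≈ 0.2619

PAF ≈ 0.262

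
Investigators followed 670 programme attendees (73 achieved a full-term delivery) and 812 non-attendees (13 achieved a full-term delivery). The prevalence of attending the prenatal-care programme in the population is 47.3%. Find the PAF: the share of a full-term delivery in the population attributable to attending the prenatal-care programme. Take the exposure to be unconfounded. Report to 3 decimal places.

PAF ≈ 0.733

p₁ = P(outcome | exposed) = 73/670 = 0.10896
p₀ = P(outcome | unexposed) = 13/812 = 0.01601
Overall risk P(Y=1) = π·p₁ + (1−π)·p₀ = 0.473×0.10896 + 0.527×0.01601 = 0.059973.
Under exogeneity, PAF = [P(Y=1) − p₀] / P(Y=1).
PAF = (0.059973 − 0.01601) / 0.059973 ≈ 0.7330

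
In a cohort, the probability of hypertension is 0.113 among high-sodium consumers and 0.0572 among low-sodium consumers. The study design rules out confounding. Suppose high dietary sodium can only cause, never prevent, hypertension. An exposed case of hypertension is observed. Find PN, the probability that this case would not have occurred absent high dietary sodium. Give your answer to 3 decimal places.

PN ≈ 0.494

Let p₁ = 0.113, p₀ = 0.0572.
Under exogeneity and monotonicity, PN = (p₁ − p₀) / p₁.
PN = (0.113 − 0.0572) / 0.113 = 0.0558 / 0.113 ≈ 0.4938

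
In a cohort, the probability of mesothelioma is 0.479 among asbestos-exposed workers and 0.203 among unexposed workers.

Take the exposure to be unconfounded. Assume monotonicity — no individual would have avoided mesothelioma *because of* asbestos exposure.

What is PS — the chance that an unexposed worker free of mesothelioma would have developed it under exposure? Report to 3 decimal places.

PS ≈ 0.346

Let p₁ = 0.479, p₀ = 0.203.
Under exogeneity and monotonicity, PS = (p₁ − p₀) / (1 − p₀).
PS = (0.479 − 0.203) / (1 − 0.203) = 0.276 / 0.797 ≈ 0.3463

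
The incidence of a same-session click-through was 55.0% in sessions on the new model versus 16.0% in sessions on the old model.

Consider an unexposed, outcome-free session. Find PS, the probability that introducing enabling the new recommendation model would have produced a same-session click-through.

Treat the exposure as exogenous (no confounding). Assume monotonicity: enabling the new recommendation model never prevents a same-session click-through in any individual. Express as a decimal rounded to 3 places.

p₁ = 0.55, p₀ = 0.16.
Under exogeneity and monotonicity, PS = (p₁ − p₀) / (1 − p₀).
PS = (0.55 − 0.16) / (1 − 0.16) = 0.39 / 0.84 ≈ 0.4643

PS ≈ 0.464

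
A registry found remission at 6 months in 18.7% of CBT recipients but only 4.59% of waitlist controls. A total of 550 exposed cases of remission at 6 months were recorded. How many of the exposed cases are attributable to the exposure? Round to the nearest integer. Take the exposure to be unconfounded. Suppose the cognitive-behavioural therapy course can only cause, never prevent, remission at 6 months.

p₁ = 0.187, p₀ = 0.0459.
PN = (p₁ − p₀)/p₁ = (0.187 − 0.0459) / 0.187 ≈ 0.75455.
Attributable cases ≈ PN × (exposed cases) = 0.75455 × 550 ≈ 415.00.

about 415 cases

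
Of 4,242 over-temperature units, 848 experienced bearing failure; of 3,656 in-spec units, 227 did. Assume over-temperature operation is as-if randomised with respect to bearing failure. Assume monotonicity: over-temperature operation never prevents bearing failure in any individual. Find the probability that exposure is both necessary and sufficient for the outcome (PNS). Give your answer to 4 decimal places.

PNS ≈ 0.1378

p₁ = P(outcome | exposed) = 848/4242 = 0.19991
p₀ = P(outcome | unexposed) = 227/3656 = 0.06209
Under exogeneity and monotonicity, PNS = p₁ − p₀.
PNS = 0.19991 − 0.06209 = 0.13782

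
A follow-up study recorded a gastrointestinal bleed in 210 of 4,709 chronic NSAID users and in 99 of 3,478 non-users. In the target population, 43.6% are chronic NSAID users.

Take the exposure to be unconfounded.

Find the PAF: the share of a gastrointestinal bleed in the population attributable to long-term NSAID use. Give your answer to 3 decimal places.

p₁ = P(outcome | exposed) = 210/4709 = 0.044595
p₀ = P(outcome | unexposed) = 99/3478 = 0.028465
Overall risk P(Y=1) = π·p₁ + (1−π)·p₀ = 0.436×0.044595 + 0.564×0.028465 = 0.035498.
Under exogeneity, PAF = [P(Y=1) − p₀] / P(Y=1).
PAF = (0.035498 − 0.028465) / 0.035498 ≈ 0.1981

PAF ≈ 0.198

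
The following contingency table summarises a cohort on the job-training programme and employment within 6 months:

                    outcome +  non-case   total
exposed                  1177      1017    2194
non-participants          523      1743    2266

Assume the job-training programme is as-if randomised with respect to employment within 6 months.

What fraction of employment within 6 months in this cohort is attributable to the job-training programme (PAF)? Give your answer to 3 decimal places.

p₁ = P(outcome | exposed) = 1177/2194 = 0.53646
p₀ = P(outcome | unexposed) = 523/2266 = 0.2308
Exposure prevalence π = 2194/4460 = 0.49193; overall risk P(Y=1) = 0.38117.
Under exogeneity, PAF = [P(Y=1) − p₀]/P(Y=1).
PAF = (0.38117 − 0.2308) / 0.38117 ≈ 0.3945

PAF ≈ 0.394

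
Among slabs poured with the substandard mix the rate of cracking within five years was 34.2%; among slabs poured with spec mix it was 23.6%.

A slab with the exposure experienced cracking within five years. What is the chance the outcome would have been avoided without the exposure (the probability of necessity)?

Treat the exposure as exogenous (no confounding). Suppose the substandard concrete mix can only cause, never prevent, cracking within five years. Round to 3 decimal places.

PN ≈ 0.310

p₁ = 0.342, p₀ = 0.236.
Under exogeneity and monotonicity, PN = (p₁ − p₀) / p₁.
PN = (0.342 − 0.236) / 0.342 = 0.106 / 0.342 ≈ 0.3099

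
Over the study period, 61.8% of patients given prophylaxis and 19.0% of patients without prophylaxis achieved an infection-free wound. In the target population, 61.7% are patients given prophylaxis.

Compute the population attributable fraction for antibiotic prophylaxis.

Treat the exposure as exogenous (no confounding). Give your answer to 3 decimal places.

PAF ≈ 0.582

p₁ = 0.618, p₀ = 0.19.
Overall risk P(Y=1) = π·p₁ + (1−π)·p₀ = 0.617×0.618 + 0.383×0.19 = 0.45408.
Under exogeneity, PAF = [P(Y=1) − p₀] / P(Y=1).
PAF = (0.45408 − 0.19) / 0.45408 ≈ 0.5816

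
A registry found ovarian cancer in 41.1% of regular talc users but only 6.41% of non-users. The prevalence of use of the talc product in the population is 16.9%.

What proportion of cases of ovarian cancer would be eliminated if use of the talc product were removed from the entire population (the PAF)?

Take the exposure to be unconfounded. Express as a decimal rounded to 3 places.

p₁ = 0.411, p₀ = 0.0641.
Overall risk P(Y=1) = π·p₁ + (1−π)·p₀ = 0.169×0.411 + 0.831×0.0641 = 0.12273.
Under exogeneity, PAF = [P(Y=1) − p₀] / P(Y=1).
PAF = (0.12273 − 0.0641) / 0.12273 ≈ 0.4777

PAF ≈ 0.478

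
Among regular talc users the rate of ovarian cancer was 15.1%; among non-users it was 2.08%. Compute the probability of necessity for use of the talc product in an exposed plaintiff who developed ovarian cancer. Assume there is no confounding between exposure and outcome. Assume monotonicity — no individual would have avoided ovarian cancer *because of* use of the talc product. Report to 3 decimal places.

PN ≈ 0.862

p₁ = 0.151, p₀ = 0.0208.
Under exogeneity and monotonicity, PN = (p₁ − p₀) / p₁.
PN = (0.151 − 0.0208) / 0.151 = 0.1302 / 0.151 ≈ 0.8623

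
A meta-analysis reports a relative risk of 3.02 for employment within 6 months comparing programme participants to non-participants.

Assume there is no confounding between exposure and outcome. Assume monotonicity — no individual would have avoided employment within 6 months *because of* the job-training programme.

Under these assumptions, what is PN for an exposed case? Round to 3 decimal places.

Under exogeneity and monotonicity, PN = (RR − 1) / RR = 1 − 1/RR.
PN = (3.02 − 1) / 3.02 = 2.02 / 3.02 ≈ 0.6689

PN ≈ 0.669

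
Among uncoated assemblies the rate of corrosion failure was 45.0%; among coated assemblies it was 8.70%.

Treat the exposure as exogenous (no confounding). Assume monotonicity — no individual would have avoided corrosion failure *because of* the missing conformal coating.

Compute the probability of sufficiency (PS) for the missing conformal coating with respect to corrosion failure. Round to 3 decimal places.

p₁ = 0.45, p₀ = 0.087.
Under exogeneity and monotonicity, PS = (p₁ − p₀) / (1 − p₀).
PS = (0.45 − 0.087) / (1 − 0.087) = 0.363 / 0.913 ≈ 0.3976

PS ≈ 0.398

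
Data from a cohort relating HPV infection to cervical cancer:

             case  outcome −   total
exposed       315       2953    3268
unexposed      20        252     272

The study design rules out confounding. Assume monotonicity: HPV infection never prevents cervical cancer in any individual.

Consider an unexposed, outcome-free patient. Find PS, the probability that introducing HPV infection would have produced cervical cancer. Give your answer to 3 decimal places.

PS ≈ 0.025

p₁ = P(outcome | exposed) = 315/3268 = 0.096389
p₀ = P(outcome | unexposed) = 20/272 = 0.073529
Under exogeneity and monotonicity, PS = (p₁ − p₀)/(1 − p₀).
PS = (0.096389 − 0.073529) / 0.92647 ≈ 0.0247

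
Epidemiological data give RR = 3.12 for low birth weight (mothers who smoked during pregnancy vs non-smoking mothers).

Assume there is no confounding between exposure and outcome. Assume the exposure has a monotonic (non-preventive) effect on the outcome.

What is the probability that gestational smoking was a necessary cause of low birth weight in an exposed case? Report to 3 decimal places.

PN ≈ 0.679

Under exogeneity and monotonicity, PN = (RR − 1) / RR = 1 − 1/RR.
PN = (3.12 − 1) / 3.12 = 2.12 / 3.12 ≈ 0.6795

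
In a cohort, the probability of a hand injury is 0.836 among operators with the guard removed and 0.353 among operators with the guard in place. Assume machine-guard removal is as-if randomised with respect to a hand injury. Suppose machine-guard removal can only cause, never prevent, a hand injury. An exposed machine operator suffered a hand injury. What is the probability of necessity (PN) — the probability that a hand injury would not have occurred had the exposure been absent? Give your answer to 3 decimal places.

Let p₁ = 0.836, p₀ = 0.353.
Under exogeneity and monotonicity, PN = (p₁ − p₀) / p₁.
PN = (0.836 − 0.353) / 0.836 = 0.483 / 0.836 ≈ 0.5778

PN ≈ 0.578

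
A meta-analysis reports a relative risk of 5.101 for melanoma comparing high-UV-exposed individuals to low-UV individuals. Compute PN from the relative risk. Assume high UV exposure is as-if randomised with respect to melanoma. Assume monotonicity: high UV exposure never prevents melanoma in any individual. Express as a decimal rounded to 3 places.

PN ≈ 0.804

Under exogeneity and monotonicity, PN = (RR − 1) / RR = 1 − 1/RR.
PN = (5.101 − 1) / 5.101 = 4.101 / 5.101 ≈ 0.8040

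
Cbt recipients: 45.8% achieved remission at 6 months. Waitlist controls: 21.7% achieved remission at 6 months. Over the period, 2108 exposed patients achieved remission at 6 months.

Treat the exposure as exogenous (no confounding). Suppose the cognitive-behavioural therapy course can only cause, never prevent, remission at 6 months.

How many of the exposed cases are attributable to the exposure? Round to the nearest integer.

about 1109 cases

p₁ = 0.458, p₀ = 0.217.
PN = (p₁ − p₀)/p₁ = (0.458 − 0.217) / 0.458 ≈ 0.52620.
Attributable cases ≈ PN × (exposed cases) = 0.52620 × 2108 ≈ 1109.23.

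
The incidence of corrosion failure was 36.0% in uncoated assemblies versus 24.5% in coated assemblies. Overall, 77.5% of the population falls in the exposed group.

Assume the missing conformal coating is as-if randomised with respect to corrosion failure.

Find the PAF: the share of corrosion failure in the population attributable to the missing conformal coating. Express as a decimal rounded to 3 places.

PAF ≈ 0.267

p₁ = 0.36, p₀ = 0.245.
Overall risk P(Y=1) = π·p₁ + (1−π)·p₀ = 0.775×0.36 + 0.225×0.245 = 0.33412.
Under exogeneity, PAF = [P(Y=1) − p₀] / P(Y=1).
PAF = (0.33412 − 0.245) / 0.33412 ≈ 0.2667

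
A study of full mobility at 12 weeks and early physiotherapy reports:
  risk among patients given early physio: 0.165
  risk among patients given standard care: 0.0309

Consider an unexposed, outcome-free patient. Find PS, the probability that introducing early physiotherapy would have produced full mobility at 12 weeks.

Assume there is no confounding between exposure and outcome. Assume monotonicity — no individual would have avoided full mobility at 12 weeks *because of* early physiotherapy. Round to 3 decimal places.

PS ≈ 0.138

Let p₁ = 0.165, p₀ = 0.0309.
Under exogeneity and monotonicity, PS = (p₁ − p₀) / (1 − p₀).
PS = (0.165 − 0.0309) / (1 − 0.0309) = 0.1341 / 0.9691 ≈ 0.1384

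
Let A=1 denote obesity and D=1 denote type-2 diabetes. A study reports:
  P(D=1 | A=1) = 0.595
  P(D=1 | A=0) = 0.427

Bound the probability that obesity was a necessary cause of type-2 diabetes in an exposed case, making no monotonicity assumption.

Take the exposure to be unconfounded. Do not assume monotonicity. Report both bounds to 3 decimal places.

Let p₁ = 0.595, p₀ = 0.427.
Under exogeneity alone the bounds on PN are max{0,(p₁−p₀)/p₁} ≤ PN ≤ min{1,(1−p₀)/p₁}.
  lower = (p₁ − p₀)/p₁ = 0.168 / 0.595 ≈ 0.2824
  upper = min{1, (1 − p₀)/p₁} = 0.573 / 0.595 ≈ 0.9630

0.282 ≤ PN ≤ 0.963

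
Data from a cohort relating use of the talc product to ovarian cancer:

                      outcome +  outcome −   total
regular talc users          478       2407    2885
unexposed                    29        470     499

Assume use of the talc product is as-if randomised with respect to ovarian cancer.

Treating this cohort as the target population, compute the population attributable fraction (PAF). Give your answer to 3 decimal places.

p₁ = P(outcome | exposed) = 478/2885 = 0.16568
p₀ = P(outcome | unexposed) = 29/499 = 0.058116
Exposure prevalence π = 2885/3384 = 0.85254; overall risk P(Y=1) = 0.14982.
Under exogeneity, PAF = [P(Y=1) − p₀]/P(Y=1).
PAF = (0.14982 − 0.058116) / 0.14982 ≈ 0.6121

PAF ≈ 0.612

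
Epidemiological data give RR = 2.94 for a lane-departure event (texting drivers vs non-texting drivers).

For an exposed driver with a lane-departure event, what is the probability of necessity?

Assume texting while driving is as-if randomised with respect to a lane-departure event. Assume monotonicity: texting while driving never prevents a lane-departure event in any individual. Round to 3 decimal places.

PN ≈ 0.660

Under exogeneity and monotonicity, PN = (RR − 1) / RR = 1 − 1/RR.
PN = (2.94 − 1) / 2.94 = 1.94 / 2.94 ≈ 0.6599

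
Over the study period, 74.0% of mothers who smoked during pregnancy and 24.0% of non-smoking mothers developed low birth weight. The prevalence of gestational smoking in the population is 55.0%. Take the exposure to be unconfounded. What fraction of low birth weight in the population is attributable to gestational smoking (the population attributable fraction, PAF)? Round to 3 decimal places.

PAF ≈ 0.534

p₁ = 0.74, p₀ = 0.24.
Overall risk P(Y=1) = π·p₁ + (1−π)·p₀ = 0.55×0.74 + 0.45×0.24 = 0.515.
Under exogeneity, PAF = [P(Y=1) − p₀] / P(Y=1).
PAF = (0.515 − 0.24) / 0.515 ≈ 0.5340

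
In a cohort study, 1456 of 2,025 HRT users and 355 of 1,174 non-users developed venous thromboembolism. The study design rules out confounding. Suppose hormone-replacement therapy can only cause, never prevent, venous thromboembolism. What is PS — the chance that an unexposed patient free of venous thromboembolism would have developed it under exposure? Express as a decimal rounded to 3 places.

p₁ = P(outcome | exposed) = 1456/2025 = 0.71901
p₀ = P(outcome | unexposed) = 355/1174 = 0.30239
Under exogeneity and monotonicity, PS = (p₁ − p₀) / (1 − p₀).
PS = (0.71901 − 0.30239) / (1 − 0.30239) = 0.41663 / 0.69761 ≈ 0.5972

PS ≈ 0.597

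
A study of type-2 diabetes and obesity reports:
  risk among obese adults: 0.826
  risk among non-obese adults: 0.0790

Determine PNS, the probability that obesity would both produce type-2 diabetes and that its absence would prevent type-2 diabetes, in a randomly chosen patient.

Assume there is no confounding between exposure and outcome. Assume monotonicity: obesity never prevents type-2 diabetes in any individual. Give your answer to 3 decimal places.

PNS ≈ 0.747

Let p₁ = 0.826, p₀ = 0.079.
Under exogeneity and monotonicity, PNS = p₁ − p₀.
PNS = 0.826 − 0.079 = 0.747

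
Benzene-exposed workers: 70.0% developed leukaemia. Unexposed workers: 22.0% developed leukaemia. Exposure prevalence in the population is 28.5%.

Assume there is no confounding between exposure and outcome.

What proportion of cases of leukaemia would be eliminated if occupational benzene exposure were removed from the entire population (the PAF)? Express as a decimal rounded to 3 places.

p₁ = 0.7, p₀ = 0.22.
Overall risk P(Y=1) = π·p₁ + (1−π)·p₀ = 0.285×0.7 + 0.715×0.22 = 0.3568.
Under exogeneity, PAF = [P(Y=1) − p₀] / P(Y=1).
PAF = (0.3568 − 0.22) / 0.3568 ≈ 0.3834

PAF ≈ 0.383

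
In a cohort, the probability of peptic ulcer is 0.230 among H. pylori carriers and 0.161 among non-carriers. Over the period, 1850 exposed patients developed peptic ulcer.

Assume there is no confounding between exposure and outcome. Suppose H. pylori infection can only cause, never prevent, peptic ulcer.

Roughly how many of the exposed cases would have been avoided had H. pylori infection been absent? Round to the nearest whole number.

Let p₁ = 0.23, p₀ = 0.161.
PN = (p₁ − p₀)/p₁ = (0.23 − 0.161) / 0.23 ≈ 0.30000.
Attributable cases ≈ PN × (exposed cases) = 0.30000 × 1850 ≈ 555.00.

about 555 cases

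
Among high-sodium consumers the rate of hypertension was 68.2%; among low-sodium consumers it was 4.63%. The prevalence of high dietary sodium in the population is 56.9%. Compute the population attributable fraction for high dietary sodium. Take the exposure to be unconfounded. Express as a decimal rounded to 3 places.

PAF ≈ 0.887

p₁ = 0.682, p₀ = 0.0463.
Overall risk P(Y=1) = π·p₁ + (1−π)·p₀ = 0.569×0.682 + 0.431×0.0463 = 0.40801.
Under exogeneity, PAF = [P(Y=1) − p₀] / P(Y=1).
PAF = (0.40801 − 0.0463) / 0.40801 ≈ 0.8865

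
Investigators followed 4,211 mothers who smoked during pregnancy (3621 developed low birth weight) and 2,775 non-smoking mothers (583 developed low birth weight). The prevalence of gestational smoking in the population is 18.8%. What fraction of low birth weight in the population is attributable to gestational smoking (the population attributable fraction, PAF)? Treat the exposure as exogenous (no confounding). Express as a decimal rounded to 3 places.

PAF ≈ 0.368

p₁ = P(outcome | exposed) = 3621/4211 = 0.85989
p₀ = P(outcome | unexposed) = 583/2775 = 0.21009
Overall risk P(Y=1) = π·p₁ + (1−π)·p₀ = 0.188×0.85989 + 0.812×0.21009 = 0.33225.
Under exogeneity, PAF = [P(Y=1) − p₀] / P(Y=1).
PAF = (0.33225 − 0.21009) / 0.33225 ≈ 0.3677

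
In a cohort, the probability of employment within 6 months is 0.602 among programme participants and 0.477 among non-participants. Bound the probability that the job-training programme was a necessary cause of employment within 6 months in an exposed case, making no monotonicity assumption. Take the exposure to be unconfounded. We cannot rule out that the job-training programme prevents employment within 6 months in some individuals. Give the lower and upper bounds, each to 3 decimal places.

Let p₁ = 0.602, p₀ = 0.477.
Under exogeneity alone the bounds on PN are max{0,(p₁−p₀)/p₁} ≤ PN ≤ min{1,(1−p₀)/p₁}.
  lower = (p₁ − p₀)/p₁ = 0.125 / 0.602 ≈ 0.2076
  upper = min{1, (1 − p₀)/p₁} = 0.523 / 0.602 ≈ 0.8688

0.208 ≤ PN ≤ 0.869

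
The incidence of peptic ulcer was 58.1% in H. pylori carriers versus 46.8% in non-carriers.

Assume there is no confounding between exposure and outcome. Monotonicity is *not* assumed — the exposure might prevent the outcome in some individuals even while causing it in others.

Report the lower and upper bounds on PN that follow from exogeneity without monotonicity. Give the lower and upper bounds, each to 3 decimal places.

p₁ = 0.581, p₀ = 0.468.
Under exogeneity alone the bounds on PN are max{0,(p₁−p₀)/p₁} ≤ PN ≤ min{1,(1−p₀)/p₁}.
  lower = (p₁ − p₀)/p₁ = 0.113 / 0.581 ≈ 0.1945
  upper = min{1, (1 − p₀)/p₁} = 0.532 / 0.581 ≈ 0.9157

0.194 ≤ PN ≤ 0.916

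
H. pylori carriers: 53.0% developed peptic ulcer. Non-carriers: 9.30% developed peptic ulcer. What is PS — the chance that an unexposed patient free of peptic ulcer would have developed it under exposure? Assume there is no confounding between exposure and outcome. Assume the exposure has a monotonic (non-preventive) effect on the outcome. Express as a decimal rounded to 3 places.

p₁ = 0.53, p₀ = 0.093.
Under exogeneity and monotonicity, PS = (p₁ − p₀) / (1 − p₀).
PS = (0.53 − 0.093) / (1 − 0.093) = 0.437 / 0.907 ≈ 0.4818

PS ≈ 0.482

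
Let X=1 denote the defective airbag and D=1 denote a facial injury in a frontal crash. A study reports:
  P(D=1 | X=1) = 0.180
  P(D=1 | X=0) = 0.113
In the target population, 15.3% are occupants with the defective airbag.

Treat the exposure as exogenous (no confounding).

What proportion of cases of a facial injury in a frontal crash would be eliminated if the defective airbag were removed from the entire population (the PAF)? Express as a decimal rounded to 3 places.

Let p₁ = 0.18, p₀ = 0.113.
Overall risk P(Y=1) = π·p₁ + (1−π)·p₀ = 0.153×0.18 + 0.847×0.113 = 0.12325.
Under exogeneity, PAF = [P(Y=1) − p₀] / P(Y=1).
PAF = (0.12325 − 0.113) / 0.12325 ≈ 0.0832

PAF ≈ 0.083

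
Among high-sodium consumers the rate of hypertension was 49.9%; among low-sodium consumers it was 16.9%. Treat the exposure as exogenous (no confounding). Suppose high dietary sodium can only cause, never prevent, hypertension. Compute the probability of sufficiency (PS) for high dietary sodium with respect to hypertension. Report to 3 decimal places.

PS ≈ 0.397

p₁ = 0.499, p₀ = 0.169.
Under exogeneity and monotonicity, PS = (p₁ − p₀) / (1 − p₀).
PS = (0.499 − 0.169) / (1 − 0.169) = 0.33 / 0.831 ≈ 0.3971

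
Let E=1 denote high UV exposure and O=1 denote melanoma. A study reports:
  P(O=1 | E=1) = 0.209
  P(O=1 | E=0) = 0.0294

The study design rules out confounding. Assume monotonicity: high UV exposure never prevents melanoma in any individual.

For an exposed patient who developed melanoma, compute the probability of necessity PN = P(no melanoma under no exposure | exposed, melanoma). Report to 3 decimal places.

PN ≈ 0.859

Let p₁ = 0.209, p₀ = 0.0294.
Under exogeneity and monotonicity, PN = (p₁ − p₀) / p₁.
PN = (0.209 − 0.0294) / 0.209 = 0.1796 / 0.209 ≈ 0.8593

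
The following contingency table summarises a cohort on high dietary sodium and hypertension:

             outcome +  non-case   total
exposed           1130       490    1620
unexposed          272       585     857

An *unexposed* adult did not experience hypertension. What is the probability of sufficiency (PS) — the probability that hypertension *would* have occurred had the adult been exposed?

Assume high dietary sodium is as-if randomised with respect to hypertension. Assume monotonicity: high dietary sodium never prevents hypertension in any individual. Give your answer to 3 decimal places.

p₁ = P(outcome | exposed) = 1130/1620 = 0.69753
p₀ = P(outcome | unexposed) = 272/857 = 0.31739
Under exogeneity and monotonicity, PS = (p₁ − p₀)/(1 − p₀).
PS = (0.69753 − 0.31739) / 0.68261 ≈ 0.5569

PS ≈ 0.557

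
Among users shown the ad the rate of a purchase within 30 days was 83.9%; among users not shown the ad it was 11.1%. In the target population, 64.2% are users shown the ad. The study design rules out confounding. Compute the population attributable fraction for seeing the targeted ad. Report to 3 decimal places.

p₁ = 0.839, p₀ = 0.111.
Overall risk P(Y=1) = π·p₁ + (1−π)·p₀ = 0.642×0.839 + 0.358×0.111 = 0.57838.
Under exogeneity, PAF = [P(Y=1) − p₀] / P(Y=1).
PAF = (0.57838 − 0.111) / 0.57838 ≈ 0.8081

PAF ≈ 0.808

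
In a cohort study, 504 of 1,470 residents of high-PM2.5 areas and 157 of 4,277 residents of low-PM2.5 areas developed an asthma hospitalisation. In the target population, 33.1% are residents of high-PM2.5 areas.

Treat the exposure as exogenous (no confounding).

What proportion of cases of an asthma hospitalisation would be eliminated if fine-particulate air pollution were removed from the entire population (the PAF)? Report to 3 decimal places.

PAF ≈ 0.734

p₁ = P(outcome | exposed) = 504/1470 = 0.34286
p₀ = P(outcome | unexposed) = 157/4277 = 0.036708
Overall risk P(Y=1) = π·p₁ + (1−π)·p₀ = 0.331×0.34286 + 0.669×0.036708 = 0.13804.
Under exogeneity, PAF = [P(Y=1) − p₀] / P(Y=1).
PAF = (0.13804 − 0.036708) / 0.13804 ≈ 0.7341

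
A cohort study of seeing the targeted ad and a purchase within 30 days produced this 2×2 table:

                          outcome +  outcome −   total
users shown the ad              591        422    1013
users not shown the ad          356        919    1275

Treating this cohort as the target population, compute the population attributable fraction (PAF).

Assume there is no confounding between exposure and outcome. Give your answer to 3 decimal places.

PAF ≈ 0.325

p₁ = P(outcome | exposed) = 591/1013 = 0.58342
p₀ = P(outcome | unexposed) = 356/1275 = 0.27922
Exposure prevalence π = 1013/2288 = 0.44274; overall risk P(Y=1) = 0.4139.
Under exogeneity, PAF = [P(Y=1) − p₀]/P(Y=1).
PAF = (0.4139 − 0.27922) / 0.4139 ≈ 0.3254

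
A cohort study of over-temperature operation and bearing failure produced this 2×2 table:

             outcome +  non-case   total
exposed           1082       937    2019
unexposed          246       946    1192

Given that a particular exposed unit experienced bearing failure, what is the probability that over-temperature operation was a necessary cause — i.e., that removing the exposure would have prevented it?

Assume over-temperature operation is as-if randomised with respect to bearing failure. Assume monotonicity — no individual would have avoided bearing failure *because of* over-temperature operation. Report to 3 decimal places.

p₁ = P(outcome | exposed) = 1082/2019 = 0.53591
p₀ = P(outcome | unexposed) = 246/1192 = 0.20638
Under exogeneity and monotonicity, PN = (p₁ − p₀) / p₁.
PN = (0.53591 − 0.20638) / 0.53591 = 0.32953 / 0.53591 ≈ 0.6149

PN ≈ 0.615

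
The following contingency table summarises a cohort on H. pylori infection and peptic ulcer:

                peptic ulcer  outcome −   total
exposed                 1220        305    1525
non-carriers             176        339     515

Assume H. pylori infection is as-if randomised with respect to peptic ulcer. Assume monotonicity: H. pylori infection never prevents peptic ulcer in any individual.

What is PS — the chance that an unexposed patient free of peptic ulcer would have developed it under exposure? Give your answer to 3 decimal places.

p₁ = P(outcome | exposed) = 1220/1525 = 0.8
p₀ = P(outcome | unexposed) = 176/515 = 0.34175
Under exogeneity and monotonicity, PS = (p₁ − p₀)/(1 − p₀).
PS = (0.8 − 0.34175) / 0.65825 ≈ 0.6962

PS ≈ 0.696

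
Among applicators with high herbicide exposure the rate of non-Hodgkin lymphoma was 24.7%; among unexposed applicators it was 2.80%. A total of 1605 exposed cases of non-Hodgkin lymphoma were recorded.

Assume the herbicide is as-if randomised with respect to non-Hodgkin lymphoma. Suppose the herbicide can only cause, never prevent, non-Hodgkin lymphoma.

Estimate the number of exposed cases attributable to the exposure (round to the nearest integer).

about 1423 cases

p₁ = 0.247, p₀ = 0.028.
PN = (p₁ − p₀)/p₁ = (0.247 − 0.028) / 0.247 ≈ 0.88664.
Attributable cases ≈ PN × (exposed cases) = 0.88664 × 1605 ≈ 1423.06.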